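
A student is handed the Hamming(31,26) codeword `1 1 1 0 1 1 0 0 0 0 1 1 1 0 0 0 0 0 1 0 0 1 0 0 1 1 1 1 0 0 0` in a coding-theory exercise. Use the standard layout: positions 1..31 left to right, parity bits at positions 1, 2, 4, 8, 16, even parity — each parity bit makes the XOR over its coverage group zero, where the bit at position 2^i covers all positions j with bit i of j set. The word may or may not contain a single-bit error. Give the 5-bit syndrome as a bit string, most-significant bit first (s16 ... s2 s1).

01000

s1: b1⊕b3⊕b5⊕b7⊕b9⊕b11⊕b13⊕b15⊕b17⊕b19⊕b21⊕b23⊕b25⊕b27⊕b29⊕b31 = 1⊕1⊕1⊕0⊕0⊕1⊕1⊕0⊕0⊕1⊕0⊕0⊕1⊕1⊕0⊕0 = 0
s2: b2⊕b3⊕b6⊕b7⊕b10⊕b11⊕b14⊕b15⊕b18⊕b19⊕b22⊕b23⊕b26⊕b27⊕b30⊕b31 = 1⊕1⊕1⊕0⊕0⊕1⊕0⊕0⊕0⊕1⊕1⊕0⊕1⊕1⊕0⊕0 = 0
s4: b4⊕b5⊕b6⊕b7⊕b12⊕b13⊕b14⊕b15⊕b20⊕b21⊕b22⊕b23⊕b28⊕b29⊕b30⊕b31 = 0⊕1⊕1⊕0⊕1⊕1⊕0⊕0⊕0⊕0⊕1⊕0⊕1⊕0⊕0⊕0 = 0
s8: b8⊕b9⊕b10⊕b11⊕b12⊕b13⊕b14⊕b15⊕b24⊕b25⊕b26⊕b27⊕b28⊕b29⊕b30⊕b31 = 0⊕0⊕0⊕1⊕1⊕1⊕0⊕0⊕0⊕1⊕1⊕1⊕1⊕0⊕0⊕0 = 1
s16: b16⊕b17⊕b18⊕b19⊕b20⊕b21⊕b22⊕b23⊕b24⊕b25⊕b26⊕b27⊕b28⊕b29⊕b30⊕b31 = 0⊕0⊕0⊕1⊕0⊕0⊕1⊕0⊕0⊕1⊕1⊕1⊕1⊕0⊕0⊕0 = 0
Syndrome (s16...s1) = 01000 → position 8.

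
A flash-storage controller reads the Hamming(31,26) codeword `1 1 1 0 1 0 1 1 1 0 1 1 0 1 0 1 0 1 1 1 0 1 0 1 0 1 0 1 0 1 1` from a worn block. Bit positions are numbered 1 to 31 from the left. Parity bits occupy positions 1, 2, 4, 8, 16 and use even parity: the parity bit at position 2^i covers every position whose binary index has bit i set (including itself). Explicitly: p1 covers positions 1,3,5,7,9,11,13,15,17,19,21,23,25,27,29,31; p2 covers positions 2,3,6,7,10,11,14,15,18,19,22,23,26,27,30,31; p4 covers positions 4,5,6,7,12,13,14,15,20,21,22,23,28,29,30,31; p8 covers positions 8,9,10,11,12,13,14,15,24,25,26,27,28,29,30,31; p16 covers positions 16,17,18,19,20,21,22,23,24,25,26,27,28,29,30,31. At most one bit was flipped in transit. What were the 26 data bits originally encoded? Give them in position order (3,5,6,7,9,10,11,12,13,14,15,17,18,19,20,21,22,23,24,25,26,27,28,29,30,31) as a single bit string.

s1: b1⊕b3⊕b5⊕b7⊕b9⊕b11⊕b13⊕b15⊕b17⊕b19⊕b21⊕b23⊕b25⊕b27⊕b29⊕b31 = 1⊕1⊕1⊕1⊕1⊕1⊕0⊕0⊕0⊕1⊕0⊕0⊕0⊕0⊕0⊕1 = 0
s2: b2⊕b3⊕b6⊕b7⊕b10⊕b11⊕b14⊕b15⊕b18⊕b19⊕b22⊕b23⊕b26⊕b27⊕b30⊕b31 = 1⊕1⊕0⊕1⊕0⊕1⊕1⊕0⊕1⊕1⊕1⊕0⊕1⊕0⊕1⊕1 = 1
s4: b4⊕b5⊕b6⊕b7⊕b12⊕b13⊕b14⊕b15⊕b20⊕b21⊕b22⊕b23⊕b28⊕b29⊕b30⊕b31 = 0⊕1⊕0⊕1⊕1⊕0⊕1⊕0⊕1⊕0⊕1⊕0⊕1⊕0⊕1⊕1 = 1
s8: b8⊕b9⊕b10⊕b11⊕b12⊕b13⊕b14⊕b15⊕b24⊕b25⊕b26⊕b27⊕b28⊕b29⊕b30⊕b31 = 1⊕1⊕0⊕1⊕1⊕0⊕1⊕0⊕1⊕0⊕1⊕0⊕1⊕0⊕1⊕1 = 0
s16: b16⊕b17⊕b18⊕b19⊕b20⊕b21⊕b22⊕b23⊕b24⊕b25⊕b26⊕b27⊕b28⊕b29⊕b30⊕b31 = 1⊕0⊕1⊕1⊕1⊕0⊕1⊕0⊕1⊕0⊕1⊕0⊕1⊕0⊕1⊕1 = 0
Syndrome (s16...s1) = 00110 → position 6.
Flip bit 6: corrected codeword = 1110111110110101011101010101011
Data bits at positions 3,5,6,7,9,10,11,12,13,14,15,17,18,19,20,21,22,23,24,25,26,27,28,29,30,31: 11111011010011101010101011

11111011010011101010101011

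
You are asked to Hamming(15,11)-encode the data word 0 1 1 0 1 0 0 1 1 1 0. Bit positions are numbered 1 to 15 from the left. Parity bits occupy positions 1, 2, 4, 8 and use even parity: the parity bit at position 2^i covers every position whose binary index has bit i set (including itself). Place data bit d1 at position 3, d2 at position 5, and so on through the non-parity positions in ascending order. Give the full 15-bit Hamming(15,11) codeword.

Place data bits at non-power-of-two positions: b3=0, b5=1, b6=1, b7=0, b9=1, b10=0, b11=0, b12=1, b13=1, b14=1, b15=0.
p1 = XOR of data positions {3,5,7,9,11,13,15} = 0⊕1⊕0⊕1⊕0⊕1⊕0 = 1
p2 = XOR of data positions {3,6,7,10,11,14,15} = 0⊕1⊕0⊕0⊕0⊕1⊕0 = 0
p4 = XOR of data positions {5,6,7,12,13,14,15} = 1⊕1⊕0⊕1⊕1⊕1⊕0 = 1
p8 = XOR of data positions {9,10,11,12,13,14,15} = 1⊕0⊕0⊕1⊕1⊕1⊕0 = 0
Codeword b1..b15 = 100111001001110

100111001001110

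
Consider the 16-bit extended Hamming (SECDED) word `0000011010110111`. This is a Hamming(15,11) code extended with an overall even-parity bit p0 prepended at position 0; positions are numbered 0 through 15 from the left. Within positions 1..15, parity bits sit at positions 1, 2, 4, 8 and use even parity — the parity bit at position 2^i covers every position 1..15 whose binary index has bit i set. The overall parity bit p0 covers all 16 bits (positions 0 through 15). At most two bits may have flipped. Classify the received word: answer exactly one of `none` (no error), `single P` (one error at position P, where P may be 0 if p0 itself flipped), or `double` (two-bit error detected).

double

s1: b1⊕b3⊕b5⊕b7⊕b9⊕b11⊕b13⊕b15 = 0⊕0⊕1⊕0⊕0⊕1⊕1⊕1 = 0
s2: b2⊕b3⊕b6⊕b7⊕b10⊕b11⊕b14⊕b15 = 0⊕0⊕1⊕0⊕1⊕1⊕1⊕1 = 1
s4: b4⊕b5⊕b6⊕b7⊕b12⊕b13⊕b14⊕b15 = 0⊕1⊕1⊕0⊕0⊕1⊕1⊕1 = 1
s8: b8⊕b9⊕b10⊕b11⊕b12⊕b13⊕b14⊕b15 = 1⊕0⊕1⊕1⊕0⊕1⊕1⊕1 = 0
Syndrome (s8...s1) = 0110 → position 6.
Overall parity (XOR of all 16 bits, including p0): 0⊕0⊕0⊕0⊕0⊕1⊕1⊕0⊕1⊕0⊕1⊕1⊕0⊕1⊕1⊕1 = 0
Overall=0, syndrome position=6 → double-bit error detected (uncorrectable).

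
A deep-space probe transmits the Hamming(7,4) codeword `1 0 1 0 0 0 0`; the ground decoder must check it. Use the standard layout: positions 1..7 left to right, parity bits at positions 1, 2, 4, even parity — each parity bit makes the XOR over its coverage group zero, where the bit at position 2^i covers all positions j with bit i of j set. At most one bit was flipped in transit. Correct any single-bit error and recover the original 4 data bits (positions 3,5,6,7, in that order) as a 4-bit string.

s1: b1⊕b3⊕b5⊕b7 = 1⊕1⊕0⊕0 = 0
s2: b2⊕b3⊕b6⊕b7 = 0⊕1⊕0⊕0 = 1
s4: b4⊕b5⊕b6⊕b7 = 0⊕0⊕0⊕0 = 0
Syndrome (s4...s1) = 010 → position 2.
Flip bit 2: corrected codeword = 1110000
Data bits at positions 3,5,6,7: 1000

1000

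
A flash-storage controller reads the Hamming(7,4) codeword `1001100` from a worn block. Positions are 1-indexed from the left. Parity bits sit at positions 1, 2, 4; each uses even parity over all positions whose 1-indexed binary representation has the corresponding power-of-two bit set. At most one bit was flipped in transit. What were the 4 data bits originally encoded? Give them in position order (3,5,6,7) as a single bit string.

0100

s1: b1⊕b3⊕b5⊕b7 = 1⊕0⊕1⊕0 = 0
s2: b2⊕b3⊕b6⊕b7 = 0⊕0⊕0⊕0 = 0
s4: b4⊕b5⊕b6⊕b7 = 1⊕1⊕0⊕0 = 0
Syndrome (s4...s1) = 000 → position 0 (no error).
No correction needed.
Data bits at positions 3,5,6,7: 0100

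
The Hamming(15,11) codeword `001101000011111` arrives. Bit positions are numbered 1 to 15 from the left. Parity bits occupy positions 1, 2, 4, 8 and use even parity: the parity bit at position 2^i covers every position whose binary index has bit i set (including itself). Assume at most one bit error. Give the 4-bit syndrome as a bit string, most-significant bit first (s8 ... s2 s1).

1010

s1: b1⊕b3⊕b5⊕b7⊕b9⊕b11⊕b13⊕b15 = 0⊕1⊕0⊕0⊕0⊕1⊕1⊕1 = 0
s2: b2⊕b3⊕b6⊕b7⊕b10⊕b11⊕b14⊕b15 = 0⊕1⊕1⊕0⊕0⊕1⊕1⊕1 = 1
s4: b4⊕b5⊕b6⊕b7⊕b12⊕b13⊕b14⊕b15 = 1⊕0⊕1⊕0⊕1⊕1⊕1⊕1 = 0
s8: b8⊕b9⊕b10⊕b11⊕b12⊕b13⊕b14⊕b15 = 0⊕0⊕0⊕1⊕1⊕1⊕1⊕1 = 1
Syndrome (s8...s1) = 1010 → position 10.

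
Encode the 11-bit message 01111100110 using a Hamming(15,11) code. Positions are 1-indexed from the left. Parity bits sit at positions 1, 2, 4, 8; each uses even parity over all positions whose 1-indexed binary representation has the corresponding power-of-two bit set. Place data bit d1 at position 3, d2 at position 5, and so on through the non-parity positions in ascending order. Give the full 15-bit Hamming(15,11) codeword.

000111101100110

Place data bits at non-power-of-two positions: b3=0, b5=1, b6=1, b7=1, b9=1, b10=1, b11=0, b12=0, b13=1, b14=1, b15=0.
p1 = XOR of data positions {3,5,7,9,11,13,15} = 0⊕1⊕1⊕1⊕0⊕1⊕0 = 0
p2 = XOR of data positions {3,6,7,10,11,14,15} = 0⊕1⊕1⊕1⊕0⊕1⊕0 = 0
p4 = XOR of data positions {5,6,7,12,13,14,15} = 1⊕1⊕1⊕0⊕1⊕1⊕0 = 1
p8 = XOR of data positions {9,10,11,12,13,14,15} = 1⊕1⊕0⊕0⊕1⊕1⊕0 = 0
Codeword b1..b15 = 000111101100110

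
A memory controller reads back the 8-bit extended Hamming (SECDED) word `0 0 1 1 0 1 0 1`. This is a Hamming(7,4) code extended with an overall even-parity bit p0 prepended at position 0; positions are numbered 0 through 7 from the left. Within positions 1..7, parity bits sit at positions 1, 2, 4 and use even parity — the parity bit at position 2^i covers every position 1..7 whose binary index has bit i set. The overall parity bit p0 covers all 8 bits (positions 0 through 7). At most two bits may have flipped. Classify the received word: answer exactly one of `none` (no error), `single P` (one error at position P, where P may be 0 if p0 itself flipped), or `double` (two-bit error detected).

s1: b1⊕b3⊕b5⊕b7 = 0⊕1⊕1⊕1 = 1
s2: b2⊕b3⊕b6⊕b7 = 1⊕1⊕0⊕1 = 1
s4: b4⊕b5⊕b6⊕b7 = 0⊕1⊕0⊕1 = 0
Syndrome (s4...s1) = 011 → position 3.
Overall parity (XOR of all 8 bits, including p0): 0⊕0⊕1⊕1⊕0⊕1⊕0⊕1 = 0
Overall=0, syndrome position=3 → double-bit error detected (uncorrectable).

double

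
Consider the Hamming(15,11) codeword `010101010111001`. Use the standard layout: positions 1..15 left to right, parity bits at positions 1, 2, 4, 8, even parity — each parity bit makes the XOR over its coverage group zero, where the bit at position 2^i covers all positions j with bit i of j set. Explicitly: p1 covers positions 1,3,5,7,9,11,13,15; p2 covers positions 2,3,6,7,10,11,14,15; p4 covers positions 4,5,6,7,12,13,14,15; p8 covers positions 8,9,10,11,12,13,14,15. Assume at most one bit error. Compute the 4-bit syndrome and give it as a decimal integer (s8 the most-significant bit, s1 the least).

10

s1: b1⊕b3⊕b5⊕b7⊕b9⊕b11⊕b13⊕b15 = 0⊕0⊕0⊕0⊕0⊕1⊕0⊕1 = 0
s2: b2⊕b3⊕b6⊕b7⊕b10⊕b11⊕b14⊕b15 = 1⊕0⊕1⊕0⊕1⊕1⊕0⊕1 = 1
s4: b4⊕b5⊕b6⊕b7⊕b12⊕b13⊕b14⊕b15 = 1⊕0⊕1⊕0⊕1⊕0⊕0⊕1 = 0
s8: b8⊕b9⊕b10⊕b11⊕b12⊕b13⊕b14⊕b15 = 1⊕0⊕1⊕1⊕1⊕0⊕0⊕1 = 1
Syndrome (s8...s1) = 1010 → position 10.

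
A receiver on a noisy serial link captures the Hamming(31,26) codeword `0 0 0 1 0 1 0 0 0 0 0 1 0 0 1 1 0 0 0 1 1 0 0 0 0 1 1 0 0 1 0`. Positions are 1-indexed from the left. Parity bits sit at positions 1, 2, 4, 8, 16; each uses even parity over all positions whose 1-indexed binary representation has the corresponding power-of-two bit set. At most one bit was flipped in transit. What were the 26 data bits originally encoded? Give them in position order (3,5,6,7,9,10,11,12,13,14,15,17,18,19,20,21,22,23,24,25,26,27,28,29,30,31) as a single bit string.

s1: b1⊕b3⊕b5⊕b7⊕b9⊕b11⊕b13⊕b15⊕b17⊕b19⊕b21⊕b23⊕b25⊕b27⊕b29⊕b31 = 0⊕0⊕0⊕0⊕0⊕0⊕0⊕1⊕0⊕0⊕1⊕0⊕0⊕1⊕0⊕0 = 1
s2: b2⊕b3⊕b6⊕b7⊕b10⊕b11⊕b14⊕b15⊕b18⊕b19⊕b22⊕b23⊕b26⊕b27⊕b30⊕b31 = 0⊕0⊕1⊕0⊕0⊕0⊕0⊕1⊕0⊕0⊕0⊕0⊕1⊕1⊕1⊕0 = 1
s4: b4⊕b5⊕b6⊕b7⊕b12⊕b13⊕b14⊕b15⊕b20⊕b21⊕b22⊕b23⊕b28⊕b29⊕b30⊕b31 = 1⊕0⊕1⊕0⊕1⊕0⊕0⊕1⊕1⊕1⊕0⊕0⊕0⊕0⊕1⊕0 = 1
s8: b8⊕b9⊕b10⊕b11⊕b12⊕b13⊕b14⊕b15⊕b24⊕b25⊕b26⊕b27⊕b28⊕b29⊕b30⊕b31 = 0⊕0⊕0⊕0⊕1⊕0⊕0⊕1⊕0⊕0⊕1⊕1⊕0⊕0⊕1⊕0 = 1
s16: b16⊕b17⊕b18⊕b19⊕b20⊕b21⊕b22⊕b23⊕b24⊕b25⊕b26⊕b27⊕b28⊕b29⊕b30⊕b31 = 1⊕0⊕0⊕0⊕1⊕1⊕0⊕0⊕0⊕0⊕1⊕1⊕0⊕0⊕1⊕0 = 0
Syndrome (s16...s1) = 01111 → position 15.
Flip bit 15: corrected codeword = 0001010000010001000110000110010
Data bits at positions 3,5,6,7,9,10,11,12,13,14,15,17,18,19,20,21,22,23,24,25,26,27,28,29,30,31: 00100001000000110000110010

00100001000000110000110010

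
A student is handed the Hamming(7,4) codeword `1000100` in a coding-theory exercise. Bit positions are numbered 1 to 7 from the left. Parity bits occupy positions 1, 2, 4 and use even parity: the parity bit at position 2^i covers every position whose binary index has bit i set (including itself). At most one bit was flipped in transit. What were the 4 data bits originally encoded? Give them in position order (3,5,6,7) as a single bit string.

s1: b1⊕b3⊕b5⊕b7 = 1⊕0⊕1⊕0 = 0
s2: b2⊕b3⊕b6⊕b7 = 0⊕0⊕0⊕0 = 0
s4: b4⊕b5⊕b6⊕b7 = 0⊕1⊕0⊕0 = 1
Syndrome (s4...s1) = 100 → position 4.
Flip bit 4: corrected codeword = 1001100
Data bits at positions 3,5,6,7: 0100

0100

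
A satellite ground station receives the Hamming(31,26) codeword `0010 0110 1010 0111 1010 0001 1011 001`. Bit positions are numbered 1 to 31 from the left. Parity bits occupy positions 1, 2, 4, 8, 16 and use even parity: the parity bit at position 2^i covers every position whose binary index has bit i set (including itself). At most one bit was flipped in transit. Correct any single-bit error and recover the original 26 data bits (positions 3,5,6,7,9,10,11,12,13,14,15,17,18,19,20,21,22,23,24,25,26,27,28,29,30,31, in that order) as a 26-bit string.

s1: b1⊕b3⊕b5⊕b7⊕b9⊕b11⊕b13⊕b15⊕b17⊕b19⊕b21⊕b23⊕b25⊕b27⊕b29⊕b31 = 0⊕1⊕0⊕1⊕1⊕1⊕0⊕1⊕1⊕1⊕0⊕0⊕1⊕1⊕0⊕1 = 0
s2: b2⊕b3⊕b6⊕b7⊕b10⊕b11⊕b14⊕b15⊕b18⊕b19⊕b22⊕b23⊕b26⊕b27⊕b30⊕b31 = 0⊕1⊕1⊕1⊕0⊕1⊕1⊕1⊕0⊕1⊕0⊕0⊕0⊕1⊕0⊕1 = 1
s4: b4⊕b5⊕b6⊕b7⊕b12⊕b13⊕b14⊕b15⊕b20⊕b21⊕b22⊕b23⊕b28⊕b29⊕b30⊕b31 = 0⊕0⊕1⊕1⊕0⊕0⊕1⊕1⊕0⊕0⊕0⊕0⊕1⊕0⊕0⊕1 = 0
s8: b8⊕b9⊕b10⊕b11⊕b12⊕b13⊕b14⊕b15⊕b24⊕b25⊕b26⊕b27⊕b28⊕b29⊕b30⊕b31 = 0⊕1⊕0⊕1⊕0⊕0⊕1⊕1⊕1⊕1⊕0⊕1⊕1⊕0⊕0⊕1 = 1
s16: b16⊕b17⊕b18⊕b19⊕b20⊕b21⊕b22⊕b23⊕b24⊕b25⊕b26⊕b27⊕b28⊕b29⊕b30⊕b31 = 1⊕1⊕0⊕1⊕0⊕0⊕0⊕0⊕1⊕1⊕0⊕1⊕1⊕0⊕0⊕1 = 0
Syndrome (s16...s1) = 01010 → position 10.
Flip bit 10: corrected codeword = 0010011011100111101000011011001
Data bits at positions 3,5,6,7,9,10,11,12,13,14,15,17,18,19,20,21,22,23,24,25,26,27,28,29,30,31: 10111110011101000011011001

10111110011101000011011001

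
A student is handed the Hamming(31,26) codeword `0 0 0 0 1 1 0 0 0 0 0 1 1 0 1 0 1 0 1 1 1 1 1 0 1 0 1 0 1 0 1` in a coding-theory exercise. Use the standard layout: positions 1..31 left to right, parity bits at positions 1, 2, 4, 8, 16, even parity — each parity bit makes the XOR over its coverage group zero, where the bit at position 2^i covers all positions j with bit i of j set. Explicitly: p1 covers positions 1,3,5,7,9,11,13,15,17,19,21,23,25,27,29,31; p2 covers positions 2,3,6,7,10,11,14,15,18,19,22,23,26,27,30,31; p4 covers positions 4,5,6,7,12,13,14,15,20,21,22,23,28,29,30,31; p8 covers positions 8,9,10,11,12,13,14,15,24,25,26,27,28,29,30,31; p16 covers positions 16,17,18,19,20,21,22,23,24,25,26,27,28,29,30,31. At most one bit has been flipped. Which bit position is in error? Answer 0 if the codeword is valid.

s1: b1⊕b3⊕b5⊕b7⊕b9⊕b11⊕b13⊕b15⊕b17⊕b19⊕b21⊕b23⊕b25⊕b27⊕b29⊕b31 = 0⊕0⊕1⊕0⊕0⊕0⊕1⊕1⊕1⊕1⊕1⊕1⊕1⊕1⊕1⊕1 = 1
s2: b2⊕b3⊕b6⊕b7⊕b10⊕b11⊕b14⊕b15⊕b18⊕b19⊕b22⊕b23⊕b26⊕b27⊕b30⊕b31 = 0⊕0⊕1⊕0⊕0⊕0⊕0⊕1⊕0⊕1⊕1⊕1⊕0⊕1⊕0⊕1 = 1
s4: b4⊕b5⊕b6⊕b7⊕b12⊕b13⊕b14⊕b15⊕b20⊕b21⊕b22⊕b23⊕b28⊕b29⊕b30⊕b31 = 0⊕1⊕1⊕0⊕1⊕1⊕0⊕1⊕1⊕1⊕1⊕1⊕0⊕1⊕0⊕1 = 1
s8: b8⊕b9⊕b10⊕b11⊕b12⊕b13⊕b14⊕b15⊕b24⊕b25⊕b26⊕b27⊕b28⊕b29⊕b30⊕b31 = 0⊕0⊕0⊕0⊕1⊕1⊕0⊕1⊕0⊕1⊕0⊕1⊕0⊕1⊕0⊕1 = 1
s16: b16⊕b17⊕b18⊕b19⊕b20⊕b21⊕b22⊕b23⊕b24⊕b25⊕b26⊕b27⊕b28⊕b29⊕b30⊕b31 = 0⊕1⊕0⊕1⊕1⊕1⊕1⊕1⊕0⊕1⊕0⊕1⊕0⊕1⊕0⊕1 = 0
Syndrome (s16...s1) = 01111 → position 15.

15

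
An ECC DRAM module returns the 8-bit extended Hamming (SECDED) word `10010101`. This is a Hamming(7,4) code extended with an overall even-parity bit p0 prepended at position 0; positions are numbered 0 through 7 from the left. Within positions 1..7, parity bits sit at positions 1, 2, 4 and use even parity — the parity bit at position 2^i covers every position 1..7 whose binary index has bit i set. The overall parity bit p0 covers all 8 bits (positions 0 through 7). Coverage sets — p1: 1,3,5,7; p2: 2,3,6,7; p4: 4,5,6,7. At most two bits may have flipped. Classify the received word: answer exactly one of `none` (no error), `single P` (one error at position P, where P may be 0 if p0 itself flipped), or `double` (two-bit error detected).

double

s1: b1⊕b3⊕b5⊕b7 = 0⊕1⊕1⊕1 = 1
s2: b2⊕b3⊕b6⊕b7 = 0⊕1⊕0⊕1 = 0
s4: b4⊕b5⊕b6⊕b7 = 0⊕1⊕0⊕1 = 0
Syndrome (s4...s1) = 001 → position 1.
Overall parity (XOR of all 8 bits, including p0): 1⊕0⊕0⊕1⊕0⊕1⊕0⊕1 = 0
Overall=0, syndrome position=1 → double-bit error detected (uncorrectable).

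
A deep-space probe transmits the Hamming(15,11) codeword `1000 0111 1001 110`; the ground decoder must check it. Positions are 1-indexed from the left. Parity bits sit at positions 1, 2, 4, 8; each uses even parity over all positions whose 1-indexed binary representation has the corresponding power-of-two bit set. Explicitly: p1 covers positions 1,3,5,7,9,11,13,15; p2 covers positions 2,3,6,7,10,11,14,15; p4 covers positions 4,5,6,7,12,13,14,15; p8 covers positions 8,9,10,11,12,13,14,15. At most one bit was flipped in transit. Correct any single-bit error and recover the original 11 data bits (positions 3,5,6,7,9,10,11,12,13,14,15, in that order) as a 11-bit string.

00111001100

s1: b1⊕b3⊕b5⊕b7⊕b9⊕b11⊕b13⊕b15 = 1⊕0⊕0⊕1⊕1⊕0⊕1⊕0 = 0
s2: b2⊕b3⊕b6⊕b7⊕b10⊕b11⊕b14⊕b15 = 0⊕0⊕1⊕1⊕0⊕0⊕1⊕0 = 1
s4: b4⊕b5⊕b6⊕b7⊕b12⊕b13⊕b14⊕b15 = 0⊕0⊕1⊕1⊕1⊕1⊕1⊕0 = 1
s8: b8⊕b9⊕b10⊕b11⊕b12⊕b13⊕b14⊕b15 = 1⊕1⊕0⊕0⊕1⊕1⊕1⊕0 = 1
Syndrome (s8...s1) = 1110 → position 14.
Flip bit 14: corrected codeword = 100001111001100
Data bits at positions 3,5,6,7,9,10,11,12,13,14,15: 00111001100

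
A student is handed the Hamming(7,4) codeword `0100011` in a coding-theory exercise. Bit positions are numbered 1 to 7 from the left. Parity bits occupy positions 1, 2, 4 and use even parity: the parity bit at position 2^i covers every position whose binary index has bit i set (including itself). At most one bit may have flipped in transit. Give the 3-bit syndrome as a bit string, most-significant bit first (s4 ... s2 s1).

s1: b1⊕b3⊕b5⊕b7 = 0⊕0⊕0⊕1 = 1
s2: b2⊕b3⊕b6⊕b7 = 1⊕0⊕1⊕1 = 1
s4: b4⊕b5⊕b6⊕b7 = 0⊕0⊕1⊕1 = 0
Syndrome (s4...s1) = 011 → position 3.

011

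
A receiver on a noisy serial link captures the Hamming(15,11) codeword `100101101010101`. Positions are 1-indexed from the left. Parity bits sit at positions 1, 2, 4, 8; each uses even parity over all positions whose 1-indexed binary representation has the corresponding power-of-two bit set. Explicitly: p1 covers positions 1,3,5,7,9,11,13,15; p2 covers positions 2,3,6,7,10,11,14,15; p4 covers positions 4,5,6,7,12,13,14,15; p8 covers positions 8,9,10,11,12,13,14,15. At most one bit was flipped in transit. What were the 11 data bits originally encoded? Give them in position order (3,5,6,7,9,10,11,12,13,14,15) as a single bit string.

00111010101

s1: b1⊕b3⊕b5⊕b7⊕b9⊕b11⊕b13⊕b15 = 1⊕0⊕0⊕1⊕1⊕1⊕1⊕1 = 0
s2: b2⊕b3⊕b6⊕b7⊕b10⊕b11⊕b14⊕b15 = 0⊕0⊕1⊕1⊕0⊕1⊕0⊕1 = 0
s4: b4⊕b5⊕b6⊕b7⊕b12⊕b13⊕b14⊕b15 = 1⊕0⊕1⊕1⊕0⊕1⊕0⊕1 = 1
s8: b8⊕b9⊕b10⊕b11⊕b12⊕b13⊕b14⊕b15 = 0⊕1⊕0⊕1⊕0⊕1⊕0⊕1 = 0
Syndrome (s8...s1) = 0100 → position 4.
Flip bit 4: corrected codeword = 100001101010101
Data bits at positions 3,5,6,7,9,10,11,12,13,14,15: 00111010101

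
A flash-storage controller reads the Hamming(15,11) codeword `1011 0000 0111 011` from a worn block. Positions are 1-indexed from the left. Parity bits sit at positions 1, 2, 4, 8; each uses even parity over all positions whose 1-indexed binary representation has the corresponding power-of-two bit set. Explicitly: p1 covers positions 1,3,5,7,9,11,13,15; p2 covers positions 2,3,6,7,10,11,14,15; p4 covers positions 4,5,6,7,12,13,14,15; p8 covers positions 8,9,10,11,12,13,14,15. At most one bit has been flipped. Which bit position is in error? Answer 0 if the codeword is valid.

s1: b1⊕b3⊕b5⊕b7⊕b9⊕b11⊕b13⊕b15 = 1⊕1⊕0⊕0⊕0⊕1⊕0⊕1 = 0
s2: b2⊕b3⊕b6⊕b7⊕b10⊕b11⊕b14⊕b15 = 0⊕1⊕0⊕0⊕1⊕1⊕1⊕1 = 1
s4: b4⊕b5⊕b6⊕b7⊕b12⊕b13⊕b14⊕b15 = 1⊕0⊕0⊕0⊕1⊕0⊕1⊕1 = 0
s8: b8⊕b9⊕b10⊕b11⊕b12⊕b13⊕b14⊕b15 = 0⊕0⊕1⊕1⊕1⊕0⊕1⊕1 = 1
Syndrome (s8...s1) = 1010 → position 10.

10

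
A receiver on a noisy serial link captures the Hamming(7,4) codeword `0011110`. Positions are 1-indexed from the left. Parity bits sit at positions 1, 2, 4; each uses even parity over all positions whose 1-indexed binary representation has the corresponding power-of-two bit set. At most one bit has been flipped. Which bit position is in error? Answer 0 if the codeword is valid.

4

s1: b1⊕b3⊕b5⊕b7 = 0⊕1⊕1⊕0 = 0
s2: b2⊕b3⊕b6⊕b7 = 0⊕1⊕1⊕0 = 0
s4: b4⊕b5⊕b6⊕b7 = 1⊕1⊕1⊕0 = 1
Syndrome (s4...s1) = 100 → position 4.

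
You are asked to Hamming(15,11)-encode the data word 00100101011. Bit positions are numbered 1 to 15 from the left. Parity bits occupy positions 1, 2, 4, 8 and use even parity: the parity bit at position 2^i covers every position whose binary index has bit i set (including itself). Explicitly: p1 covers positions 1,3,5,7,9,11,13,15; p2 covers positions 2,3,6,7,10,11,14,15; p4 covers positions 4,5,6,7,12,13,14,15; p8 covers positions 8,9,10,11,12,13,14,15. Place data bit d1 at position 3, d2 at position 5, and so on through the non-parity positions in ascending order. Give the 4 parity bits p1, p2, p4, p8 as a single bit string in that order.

1000

Place data bits at non-power-of-two positions: b3=0, b5=0, b6=1, b7=0, b9=0, b10=1, b11=0, b12=1, b13=0, b14=1, b15=1.
p1 = XOR of data positions {3,5,7,9,11,13,15} = 0⊕0⊕0⊕0⊕0⊕0⊕1 = 1
p2 = XOR of data positions {3,6,7,10,11,14,15} = 0⊕1⊕0⊕1⊕0⊕1⊕1 = 0
p4 = XOR of data positions {5,6,7,12,13,14,15} = 0⊕1⊕0⊕1⊕0⊕1⊕1 = 0
p8 = XOR of data positions {9,10,11,12,13,14,15} = 0⊕1⊕0⊕1⊕0⊕1⊕1 = 0
Parity bits p1,p2,p4,p8 = 1000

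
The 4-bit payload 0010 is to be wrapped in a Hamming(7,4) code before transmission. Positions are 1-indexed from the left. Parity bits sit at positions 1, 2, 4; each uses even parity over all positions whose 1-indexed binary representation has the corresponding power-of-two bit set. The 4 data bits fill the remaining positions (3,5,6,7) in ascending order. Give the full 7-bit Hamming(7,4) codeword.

0101010

Place data bits at non-power-of-two positions: b3=0, b5=0, b6=1, b7=0.
p1 = XOR of data positions {3,5,7} = 0⊕0⊕0 = 0
p2 = XOR of data positions {3,6,7} = 0⊕1⊕0 = 1
p4 = XOR of data positions {5,6,7} = 0⊕1⊕0 = 1
Codeword b1..b7 = 0101010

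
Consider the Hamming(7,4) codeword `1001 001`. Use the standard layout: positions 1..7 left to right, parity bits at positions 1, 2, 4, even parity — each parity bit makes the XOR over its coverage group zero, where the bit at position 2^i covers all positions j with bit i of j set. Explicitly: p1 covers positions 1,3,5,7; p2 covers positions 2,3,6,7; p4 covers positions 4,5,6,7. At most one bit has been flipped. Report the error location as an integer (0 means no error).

s1: b1⊕b3⊕b5⊕b7 = 1⊕0⊕0⊕1 = 0
s2: b2⊕b3⊕b6⊕b7 = 0⊕0⊕0⊕1 = 1
s4: b4⊕b5⊕b6⊕b7 = 1⊕0⊕0⊕1 = 0
Syndrome (s4...s1) = 010 → position 2.

2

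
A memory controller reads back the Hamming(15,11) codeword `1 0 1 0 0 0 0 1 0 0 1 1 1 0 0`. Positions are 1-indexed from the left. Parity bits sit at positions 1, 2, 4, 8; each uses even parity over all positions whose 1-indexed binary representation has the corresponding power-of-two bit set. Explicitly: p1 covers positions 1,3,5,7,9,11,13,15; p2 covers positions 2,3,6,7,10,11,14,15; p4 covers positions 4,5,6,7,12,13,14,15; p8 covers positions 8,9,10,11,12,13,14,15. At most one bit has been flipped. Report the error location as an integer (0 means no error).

s1: b1⊕b3⊕b5⊕b7⊕b9⊕b11⊕b13⊕b15 = 1⊕1⊕0⊕0⊕0⊕1⊕1⊕0 = 0
s2: b2⊕b3⊕b6⊕b7⊕b10⊕b11⊕b14⊕b15 = 0⊕1⊕0⊕0⊕0⊕1⊕0⊕0 = 0
s4: b4⊕b5⊕b6⊕b7⊕b12⊕b13⊕b14⊕b15 = 0⊕0⊕0⊕0⊕1⊕1⊕0⊕0 = 0
s8: b8⊕b9⊕b10⊕b11⊕b12⊕b13⊕b14⊕b15 = 1⊕0⊕0⊕1⊕1⊕1⊕0⊕0 = 0
Syndrome (s8...s1) = 0000 → position 0 (no error).

0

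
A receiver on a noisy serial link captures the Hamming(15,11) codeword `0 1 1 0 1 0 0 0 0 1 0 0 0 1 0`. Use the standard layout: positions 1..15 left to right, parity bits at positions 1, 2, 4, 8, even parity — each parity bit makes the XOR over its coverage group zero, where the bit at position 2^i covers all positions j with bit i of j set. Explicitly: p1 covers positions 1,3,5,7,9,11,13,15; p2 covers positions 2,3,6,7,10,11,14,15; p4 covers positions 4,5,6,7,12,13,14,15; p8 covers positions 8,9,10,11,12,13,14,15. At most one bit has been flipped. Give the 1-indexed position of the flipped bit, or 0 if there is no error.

s1: b1⊕b3⊕b5⊕b7⊕b9⊕b11⊕b13⊕b15 = 0⊕1⊕1⊕0⊕0⊕0⊕0⊕0 = 0
s2: b2⊕b3⊕b6⊕b7⊕b10⊕b11⊕b14⊕b15 = 1⊕1⊕0⊕0⊕1⊕0⊕1⊕0 = 0
s4: b4⊕b5⊕b6⊕b7⊕b12⊕b13⊕b14⊕b15 = 0⊕1⊕0⊕0⊕0⊕0⊕1⊕0 = 0
s8: b8⊕b9⊕b10⊕b11⊕b12⊕b13⊕b14⊕b15 = 0⊕0⊕1⊕0⊕0⊕0⊕1⊕0 = 0
Syndrome (s8...s1) = 0000 → position 0 (no error).

0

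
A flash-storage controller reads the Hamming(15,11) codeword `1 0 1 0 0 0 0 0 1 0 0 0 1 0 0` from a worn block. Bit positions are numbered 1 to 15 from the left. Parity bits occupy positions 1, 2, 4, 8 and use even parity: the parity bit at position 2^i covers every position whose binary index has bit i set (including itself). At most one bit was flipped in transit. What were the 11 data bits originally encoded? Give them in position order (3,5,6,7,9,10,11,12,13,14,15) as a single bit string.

s1: b1⊕b3⊕b5⊕b7⊕b9⊕b11⊕b13⊕b15 = 1⊕1⊕0⊕0⊕1⊕0⊕1⊕0 = 0
s2: b2⊕b3⊕b6⊕b7⊕b10⊕b11⊕b14⊕b15 = 0⊕1⊕0⊕0⊕0⊕0⊕0⊕0 = 1
s4: b4⊕b5⊕b6⊕b7⊕b12⊕b13⊕b14⊕b15 = 0⊕0⊕0⊕0⊕0⊕1⊕0⊕0 = 1
s8: b8⊕b9⊕b10⊕b11⊕b12⊕b13⊕b14⊕b15 = 0⊕1⊕0⊕0⊕0⊕1⊕0⊕0 = 0
Syndrome (s8...s1) = 0110 → position 6.
Flip bit 6: corrected codeword = 101001001000100
Data bits at positions 3,5,6,7,9,10,11,12,13,14,15: 10101000100

10101000100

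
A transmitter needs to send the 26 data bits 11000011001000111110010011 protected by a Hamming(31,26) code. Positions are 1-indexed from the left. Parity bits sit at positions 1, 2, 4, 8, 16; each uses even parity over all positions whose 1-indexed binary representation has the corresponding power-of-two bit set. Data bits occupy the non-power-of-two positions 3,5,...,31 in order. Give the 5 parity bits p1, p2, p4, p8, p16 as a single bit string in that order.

Place data bits at non-power-of-two positions: b3=1, b5=1, b6=0, b7=0, b9=0, b10=0, b11=1, b12=1, b13=0, b14=0, b15=1, b17=0, b18=0, b19=0, b20=1, b21=1, b22=1, b23=1, b24=1, b25=0, b26=0, b27=1, b28=0, b29=0, b30=1, b31=1.
p1 = XOR of data positions {3,5,7,9,11,13,15,17,19,21,23,25,27,29,31} = 1⊕1⊕0⊕0⊕1⊕0⊕1⊕0⊕0⊕1⊕1⊕0⊕1⊕0⊕1 = 0
p2 = XOR of data positions {3,6,7,10,11,14,15,18,19,22,23,26,27,30,31} = 1⊕0⊕0⊕0⊕1⊕0⊕1⊕0⊕0⊕1⊕1⊕0⊕1⊕1⊕1 = 0
p4 = XOR of data positions {5,6,7,12,13,14,15,20,21,22,23,28,29,30,31} = 1⊕0⊕0⊕1⊕0⊕0⊕1⊕1⊕1⊕1⊕1⊕0⊕0⊕1⊕1 = 1
p8 = XOR of data positions {9,10,11,12,13,14,15,24,25,26,27,28,29,30,31} = 0⊕0⊕1⊕1⊕0⊕0⊕1⊕1⊕0⊕0⊕1⊕0⊕0⊕1⊕1 = 1
p16 = XOR of data positions {17,18,19,20,21,22,23,24,25,26,27,28,29,30,31} = 0⊕0⊕0⊕1⊕1⊕1⊕1⊕1⊕0⊕0⊕1⊕0⊕0⊕1⊕1 = 0
Parity bits p1,p2,p4,p8,p16 = 00110

00110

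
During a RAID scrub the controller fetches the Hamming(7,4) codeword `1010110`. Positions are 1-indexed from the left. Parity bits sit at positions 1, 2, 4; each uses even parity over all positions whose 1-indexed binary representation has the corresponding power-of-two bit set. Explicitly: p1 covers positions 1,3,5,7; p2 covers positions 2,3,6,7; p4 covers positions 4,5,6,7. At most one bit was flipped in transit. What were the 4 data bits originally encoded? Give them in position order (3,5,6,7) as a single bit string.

s1: b1⊕b3⊕b5⊕b7 = 1⊕1⊕1⊕0 = 1
s2: b2⊕b3⊕b6⊕b7 = 0⊕1⊕1⊕0 = 0
s4: b4⊕b5⊕b6⊕b7 = 0⊕1⊕1⊕0 = 0
Syndrome (s4...s1) = 001 → position 1.
Flip bit 1: corrected codeword = 0010110
Data bits at positions 3,5,6,7: 1110

1110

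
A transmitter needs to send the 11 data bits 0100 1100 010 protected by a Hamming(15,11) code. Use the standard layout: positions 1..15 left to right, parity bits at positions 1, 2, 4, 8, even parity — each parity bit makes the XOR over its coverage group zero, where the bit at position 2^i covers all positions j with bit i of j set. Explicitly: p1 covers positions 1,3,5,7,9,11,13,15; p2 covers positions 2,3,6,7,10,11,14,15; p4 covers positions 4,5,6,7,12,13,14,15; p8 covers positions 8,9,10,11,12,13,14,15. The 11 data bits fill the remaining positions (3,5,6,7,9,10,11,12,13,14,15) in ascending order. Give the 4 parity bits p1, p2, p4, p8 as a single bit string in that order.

Place data bits at non-power-of-two positions: b3=0, b5=1, b6=0, b7=0, b9=1, b10=1, b11=0, b12=0, b13=0, b14=1, b15=0.
p1 = XOR of data positions {3,5,7,9,11,13,15} = 0⊕1⊕0⊕1⊕0⊕0⊕0 = 0
p2 = XOR of data positions {3,6,7,10,11,14,15} = 0⊕0⊕0⊕1⊕0⊕1⊕0 = 0
p4 = XOR of data positions {5,6,7,12,13,14,15} = 1⊕0⊕0⊕0⊕0⊕1⊕0 = 0
p8 = XOR of data positions {9,10,11,12,13,14,15} = 1⊕1⊕0⊕0⊕0⊕1⊕0 = 1
Parity bits p1,p2,p4,p8 = 0001

0001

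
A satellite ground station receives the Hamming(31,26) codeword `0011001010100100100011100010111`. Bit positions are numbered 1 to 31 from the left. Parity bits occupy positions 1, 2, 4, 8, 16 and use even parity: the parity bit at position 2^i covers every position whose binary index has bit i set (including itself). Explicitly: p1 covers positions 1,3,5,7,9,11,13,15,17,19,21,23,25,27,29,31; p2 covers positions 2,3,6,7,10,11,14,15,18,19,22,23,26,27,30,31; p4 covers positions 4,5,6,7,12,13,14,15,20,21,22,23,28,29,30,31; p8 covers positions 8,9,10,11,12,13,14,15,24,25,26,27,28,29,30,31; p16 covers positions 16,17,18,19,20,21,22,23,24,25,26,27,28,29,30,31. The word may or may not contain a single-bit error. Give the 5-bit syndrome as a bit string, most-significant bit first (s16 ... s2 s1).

01110

s1: b1⊕b3⊕b5⊕b7⊕b9⊕b11⊕b13⊕b15⊕b17⊕b19⊕b21⊕b23⊕b25⊕b27⊕b29⊕b31 = 0⊕1⊕0⊕1⊕1⊕1⊕0⊕0⊕1⊕0⊕1⊕1⊕0⊕1⊕1⊕1 = 0
s2: b2⊕b3⊕b6⊕b7⊕b10⊕b11⊕b14⊕b15⊕b18⊕b19⊕b22⊕b23⊕b26⊕b27⊕b30⊕b31 = 0⊕1⊕0⊕1⊕0⊕1⊕1⊕0⊕0⊕0⊕1⊕1⊕0⊕1⊕1⊕1 = 1
s4: b4⊕b5⊕b6⊕b7⊕b12⊕b13⊕b14⊕b15⊕b20⊕b21⊕b22⊕b23⊕b28⊕b29⊕b30⊕b31 = 1⊕0⊕0⊕1⊕0⊕0⊕1⊕0⊕0⊕1⊕1⊕1⊕0⊕1⊕1⊕1 = 1
s8: b8⊕b9⊕b10⊕b11⊕b12⊕b13⊕b14⊕b15⊕b24⊕b25⊕b26⊕b27⊕b28⊕b29⊕b30⊕b31 = 0⊕1⊕0⊕1⊕0⊕0⊕1⊕0⊕0⊕0⊕0⊕1⊕0⊕1⊕1⊕1 = 1
s16: b16⊕b17⊕b18⊕b19⊕b20⊕b21⊕b22⊕b23⊕b24⊕b25⊕b26⊕b27⊕b28⊕b29⊕b30⊕b31 = 0⊕1⊕0⊕0⊕0⊕1⊕1⊕1⊕0⊕0⊕0⊕1⊕0⊕1⊕1⊕1 = 0
Syndrome (s16...s1) = 01110 → position 14.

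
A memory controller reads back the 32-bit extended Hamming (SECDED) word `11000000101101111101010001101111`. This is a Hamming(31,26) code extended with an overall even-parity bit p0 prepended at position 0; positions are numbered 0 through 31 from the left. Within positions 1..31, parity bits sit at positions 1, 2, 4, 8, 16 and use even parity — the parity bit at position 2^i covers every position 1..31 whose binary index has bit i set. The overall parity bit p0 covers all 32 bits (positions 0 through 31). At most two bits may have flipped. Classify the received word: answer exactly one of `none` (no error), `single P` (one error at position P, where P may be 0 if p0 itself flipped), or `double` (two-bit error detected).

none

s1: b1⊕b3⊕b5⊕b7⊕b9⊕b11⊕b13⊕b15⊕b17⊕b19⊕b21⊕b23⊕b25⊕b27⊕b29⊕b31 = 1⊕0⊕0⊕0⊕0⊕1⊕1⊕1⊕1⊕1⊕1⊕0⊕1⊕0⊕1⊕1 = 0
s2: b2⊕b3⊕b6⊕b7⊕b10⊕b11⊕b14⊕b15⊕b18⊕b19⊕b22⊕b23⊕b26⊕b27⊕b30⊕b31 = 0⊕0⊕0⊕0⊕1⊕1⊕1⊕1⊕0⊕1⊕0⊕0⊕1⊕0⊕1⊕1 = 0
s4: b4⊕b5⊕b6⊕b7⊕b12⊕b13⊕b14⊕b15⊕b20⊕b21⊕b22⊕b23⊕b28⊕b29⊕b30⊕b31 = 0⊕0⊕0⊕0⊕0⊕1⊕1⊕1⊕0⊕1⊕0⊕0⊕1⊕1⊕1⊕1 = 0
s8: b8⊕b9⊕b10⊕b11⊕b12⊕b13⊕b14⊕b15⊕b24⊕b25⊕b26⊕b27⊕b28⊕b29⊕b30⊕b31 = 1⊕0⊕1⊕1⊕0⊕1⊕1⊕1⊕0⊕1⊕1⊕0⊕1⊕1⊕1⊕1 = 0
s16: b16⊕b17⊕b18⊕b19⊕b20⊕b21⊕b22⊕b23⊕b24⊕b25⊕b26⊕b27⊕b28⊕b29⊕b30⊕b31 = 1⊕1⊕0⊕1⊕0⊕1⊕0⊕0⊕0⊕1⊕1⊕0⊕1⊕1⊕1⊕1 = 0
Syndrome (s16...s1) = 00000 → position 0 (no error).
Overall parity (XOR of all 32 bits, including p0): 1⊕1⊕0⊕0⊕0⊕0⊕0⊕0⊕1⊕0⊕1⊕1⊕0⊕1⊕1⊕1⊕1⊕1⊕0⊕1⊕0⊕1⊕0⊕0⊕0⊕1⊕1⊕0⊕1⊕1⊕1⊕1 = 0
Overall=0, syndrome position=0 → no error.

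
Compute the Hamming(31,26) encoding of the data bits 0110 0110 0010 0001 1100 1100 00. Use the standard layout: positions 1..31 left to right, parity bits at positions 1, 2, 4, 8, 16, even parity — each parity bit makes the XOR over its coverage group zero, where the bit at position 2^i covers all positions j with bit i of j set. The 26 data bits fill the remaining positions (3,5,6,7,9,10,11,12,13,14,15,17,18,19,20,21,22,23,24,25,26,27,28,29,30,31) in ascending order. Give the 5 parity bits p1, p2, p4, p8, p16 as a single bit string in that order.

00011

Place data bits at non-power-of-two positions: b3=0, b5=1, b6=1, b7=0, b9=0, b10=1, b11=1, b12=0, b13=0, b14=0, b15=1, b17=0, b18=0, b19=0, b20=0, b21=1, b22=1, b23=1, b24=0, b25=0, b26=1, b27=1, b28=0, b29=0, b30=0, b31=0.
p1 = XOR of data positions {3,5,7,9,11,13,15,17,19,21,23,25,27,29,31} = 0⊕1⊕0⊕0⊕1⊕0⊕1⊕0⊕0⊕1⊕1⊕0⊕1⊕0⊕0 = 0
p2 = XOR of data positions {3,6,7,10,11,14,15,18,19,22,23,26,27,30,31} = 0⊕1⊕0⊕1⊕1⊕0⊕1⊕0⊕0⊕1⊕1⊕1⊕1⊕0⊕0 = 0
p4 = XOR of data positions {5,6,7,12,13,14,15,20,21,22,23,28,29,30,31} = 1⊕1⊕0⊕0⊕0⊕0⊕1⊕0⊕1⊕1⊕1⊕0⊕0⊕0⊕0 = 0
p8 = XOR of data positions {9,10,11,12,13,14,15,24,25,26,27,28,29,30,31} = 0⊕1⊕1⊕0⊕0⊕0⊕1⊕0⊕0⊕1⊕1⊕0⊕0⊕0⊕0 = 1
p16 = XOR of data positions {17,18,19,20,21,22,23,24,25,26,27,28,29,30,31} = 0⊕0⊕0⊕0⊕1⊕1⊕1⊕0⊕0⊕1⊕1⊕0⊕0⊕0⊕0 = 1
Parity bits p1,p2,p4,p8,p16 = 00011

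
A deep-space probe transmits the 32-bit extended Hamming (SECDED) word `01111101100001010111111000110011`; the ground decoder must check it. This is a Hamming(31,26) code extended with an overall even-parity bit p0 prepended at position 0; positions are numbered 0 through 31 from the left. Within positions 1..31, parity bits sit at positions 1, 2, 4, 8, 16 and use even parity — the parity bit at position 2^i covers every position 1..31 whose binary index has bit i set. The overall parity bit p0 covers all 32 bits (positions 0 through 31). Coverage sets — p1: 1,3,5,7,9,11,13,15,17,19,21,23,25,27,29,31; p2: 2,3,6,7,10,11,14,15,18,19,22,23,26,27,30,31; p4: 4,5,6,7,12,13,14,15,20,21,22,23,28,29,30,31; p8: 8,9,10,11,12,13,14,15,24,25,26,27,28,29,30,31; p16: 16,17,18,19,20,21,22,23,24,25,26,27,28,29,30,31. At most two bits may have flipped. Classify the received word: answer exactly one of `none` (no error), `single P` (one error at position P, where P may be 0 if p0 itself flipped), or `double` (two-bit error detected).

s1: b1⊕b3⊕b5⊕b7⊕b9⊕b11⊕b13⊕b15⊕b17⊕b19⊕b21⊕b23⊕b25⊕b27⊕b29⊕b31 = 1⊕1⊕1⊕1⊕0⊕0⊕1⊕1⊕1⊕1⊕1⊕0⊕0⊕1⊕0⊕1 = 1
s2: b2⊕b3⊕b6⊕b7⊕b10⊕b11⊕b14⊕b15⊕b18⊕b19⊕b22⊕b23⊕b26⊕b27⊕b30⊕b31 = 1⊕1⊕0⊕1⊕0⊕0⊕0⊕1⊕1⊕1⊕1⊕0⊕1⊕1⊕1⊕1 = 1
s4: b4⊕b5⊕b6⊕b7⊕b12⊕b13⊕b14⊕b15⊕b20⊕b21⊕b22⊕b23⊕b28⊕b29⊕b30⊕b31 = 1⊕1⊕0⊕1⊕0⊕1⊕0⊕1⊕1⊕1⊕1⊕0⊕0⊕0⊕1⊕1 = 0
s8: b8⊕b9⊕b10⊕b11⊕b12⊕b13⊕b14⊕b15⊕b24⊕b25⊕b26⊕b27⊕b28⊕b29⊕b30⊕b31 = 1⊕0⊕0⊕0⊕0⊕1⊕0⊕1⊕0⊕0⊕1⊕1⊕0⊕0⊕1⊕1 = 1
s16: b16⊕b17⊕b18⊕b19⊕b20⊕b21⊕b22⊕b23⊕b24⊕b25⊕b26⊕b27⊕b28⊕b29⊕b30⊕b31 = 0⊕1⊕1⊕1⊕1⊕1⊕1⊕0⊕0⊕0⊕1⊕1⊕0⊕0⊕1⊕1 = 0
Syndrome (s16...s1) = 01011 → position 11.
Overall parity (XOR of all 32 bits, including p0): 0⊕1⊕1⊕1⊕1⊕1⊕0⊕1⊕1⊕0⊕0⊕0⊕0⊕1⊕0⊕1⊕0⊕1⊕1⊕1⊕1⊕1⊕1⊕0⊕0⊕0⊕1⊕1⊕0⊕0⊕1⊕1 = 1
Overall=1, syndrome position=11 → single-bit error at position 11.

single 11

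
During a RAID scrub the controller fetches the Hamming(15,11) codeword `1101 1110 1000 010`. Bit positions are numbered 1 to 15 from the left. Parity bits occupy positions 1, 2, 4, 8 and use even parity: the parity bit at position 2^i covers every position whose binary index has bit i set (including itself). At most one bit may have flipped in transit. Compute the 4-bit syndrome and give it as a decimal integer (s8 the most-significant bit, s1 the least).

s1: b1⊕b3⊕b5⊕b7⊕b9⊕b11⊕b13⊕b15 = 1⊕0⊕1⊕1⊕1⊕0⊕0⊕0 = 0
s2: b2⊕b3⊕b6⊕b7⊕b10⊕b11⊕b14⊕b15 = 1⊕0⊕1⊕1⊕0⊕0⊕1⊕0 = 0
s4: b4⊕b5⊕b6⊕b7⊕b12⊕b13⊕b14⊕b15 = 1⊕1⊕1⊕1⊕0⊕0⊕1⊕0 = 1
s8: b8⊕b9⊕b10⊕b11⊕b12⊕b13⊕b14⊕b15 = 0⊕1⊕0⊕0⊕0⊕0⊕1⊕0 = 0
Syndrome (s8...s1) = 0100 → position 4.

4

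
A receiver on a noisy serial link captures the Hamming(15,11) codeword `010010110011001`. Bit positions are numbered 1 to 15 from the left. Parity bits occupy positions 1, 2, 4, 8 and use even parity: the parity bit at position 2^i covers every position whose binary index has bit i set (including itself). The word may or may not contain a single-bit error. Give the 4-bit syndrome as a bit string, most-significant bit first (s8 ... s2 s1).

0000

s1: b1⊕b3⊕b5⊕b7⊕b9⊕b11⊕b13⊕b15 = 0⊕0⊕1⊕1⊕0⊕1⊕0⊕1 = 0
s2: b2⊕b3⊕b6⊕b7⊕b10⊕b11⊕b14⊕b15 = 1⊕0⊕0⊕1⊕0⊕1⊕0⊕1 = 0
s4: b4⊕b5⊕b6⊕b7⊕b12⊕b13⊕b14⊕b15 = 0⊕1⊕0⊕1⊕1⊕0⊕0⊕1 = 0
s8: b8⊕b9⊕b10⊕b11⊕b12⊕b13⊕b14⊕b15 = 1⊕0⊕0⊕1⊕1⊕0⊕0⊕1 = 0
Syndrome (s8...s1) = 0000 → position 0 (no error).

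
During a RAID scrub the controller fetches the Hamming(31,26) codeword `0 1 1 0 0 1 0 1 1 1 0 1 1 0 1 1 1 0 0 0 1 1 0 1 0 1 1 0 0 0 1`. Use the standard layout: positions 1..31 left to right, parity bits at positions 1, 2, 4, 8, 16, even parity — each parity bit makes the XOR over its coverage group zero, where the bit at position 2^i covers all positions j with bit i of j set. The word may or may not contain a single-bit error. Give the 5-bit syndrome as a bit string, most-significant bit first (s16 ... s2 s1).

s1: b1⊕b3⊕b5⊕b7⊕b9⊕b11⊕b13⊕b15⊕b17⊕b19⊕b21⊕b23⊕b25⊕b27⊕b29⊕b31 = 0⊕1⊕0⊕0⊕1⊕0⊕1⊕1⊕1⊕0⊕1⊕0⊕0⊕1⊕0⊕1 = 0
s2: b2⊕b3⊕b6⊕b7⊕b10⊕b11⊕b14⊕b15⊕b18⊕b19⊕b22⊕b23⊕b26⊕b27⊕b30⊕b31 = 1⊕1⊕1⊕0⊕1⊕0⊕0⊕1⊕0⊕0⊕1⊕0⊕1⊕1⊕0⊕1 = 1
s4: b4⊕b5⊕b6⊕b7⊕b12⊕b13⊕b14⊕b15⊕b20⊕b21⊕b22⊕b23⊕b28⊕b29⊕b30⊕b31 = 0⊕0⊕1⊕0⊕1⊕1⊕0⊕1⊕0⊕1⊕1⊕0⊕0⊕0⊕0⊕1 = 1
s8: b8⊕b9⊕b10⊕b11⊕b12⊕b13⊕b14⊕b15⊕b24⊕b25⊕b26⊕b27⊕b28⊕b29⊕b30⊕b31 = 1⊕1⊕1⊕0⊕1⊕1⊕0⊕1⊕1⊕0⊕1⊕1⊕0⊕0⊕0⊕1 = 0
s16: b16⊕b17⊕b18⊕b19⊕b20⊕b21⊕b22⊕b23⊕b24⊕b25⊕b26⊕b27⊕b28⊕b29⊕b30⊕b31 = 1⊕1⊕0⊕0⊕0⊕1⊕1⊕0⊕1⊕0⊕1⊕1⊕0⊕0⊕0⊕1 = 0
Syndrome (s16...s1) = 00110 → position 6.

00110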